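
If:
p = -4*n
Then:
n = -p/4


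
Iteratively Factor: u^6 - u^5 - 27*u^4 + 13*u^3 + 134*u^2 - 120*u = (u - 2)*(u^5 + u^4 - 25*u^3 - 37*u^2 + 60*u) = (u - 2)*(u + 3)*(u^4 - 2*u^3 - 19*u^2 + 20*u) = (u - 5)*(u - 2)*(u + 3)*(u^3 + 3*u^2 - 4*u) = (u - 5)*(u - 2)*(u - 1)*(u + 3)*(u^2 + 4*u) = u*(u - 5)*(u - 2)*(u - 1)*(u + 3)*(u + 4)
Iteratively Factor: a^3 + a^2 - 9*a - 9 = (a - 3)*(a^2 + 4*a + 3) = (a - 3)*(a + 1)*(a + 3)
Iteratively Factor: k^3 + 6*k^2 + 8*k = (k + 4)*(k^2 + 2*k) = k*(k + 4)*(k + 2)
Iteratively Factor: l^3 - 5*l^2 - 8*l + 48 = (l - 4)*(l^2 - l - 12) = (l - 4)*(l + 3)*(l - 4)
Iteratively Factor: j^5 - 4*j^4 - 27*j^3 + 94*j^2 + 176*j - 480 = (j - 2)*(j^4 - 2*j^3 - 31*j^2 + 32*j + 240) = (j - 2)*(j + 4)*(j^3 - 6*j^2 - 7*j + 60) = (j - 5)*(j - 2)*(j + 4)*(j^2 - j - 12) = (j - 5)*(j - 4)*(j - 2)*(j + 4)*(j + 3)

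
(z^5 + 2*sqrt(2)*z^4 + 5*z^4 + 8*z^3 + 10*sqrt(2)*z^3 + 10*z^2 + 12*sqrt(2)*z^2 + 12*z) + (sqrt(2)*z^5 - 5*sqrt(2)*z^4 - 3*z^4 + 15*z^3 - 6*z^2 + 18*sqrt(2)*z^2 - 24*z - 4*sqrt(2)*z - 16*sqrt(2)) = z^5 + sqrt(2)*z^5 - 3*sqrt(2)*z^4 + 2*z^4 + 10*sqrt(2)*z^3 + 23*z^3 + 4*z^2 + 30*sqrt(2)*z^2 - 12*z - 4*sqrt(2)*z - 16*sqrt(2)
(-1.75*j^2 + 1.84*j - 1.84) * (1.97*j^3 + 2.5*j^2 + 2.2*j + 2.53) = -3.4475*j^5 - 0.7502*j^4 - 2.8748*j^3 - 4.9795*j^2 + 0.607199999999999*j - 4.6552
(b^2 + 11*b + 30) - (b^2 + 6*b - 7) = 5*b + 37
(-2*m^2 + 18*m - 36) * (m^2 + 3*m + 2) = -2*m^4 + 12*m^3 + 14*m^2 - 72*m - 72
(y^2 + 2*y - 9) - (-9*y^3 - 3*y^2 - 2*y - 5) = 9*y^3 + 4*y^2 + 4*y - 4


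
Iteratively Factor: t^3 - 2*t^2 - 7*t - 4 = (t - 4)*(t^2 + 2*t + 1) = (t - 4)*(t + 1)*(t + 1)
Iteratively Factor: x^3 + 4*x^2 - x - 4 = (x + 4)*(x^2 - 1) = (x - 1)*(x + 4)*(x + 1)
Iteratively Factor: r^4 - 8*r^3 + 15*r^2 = (r)*(r^3 - 8*r^2 + 15*r) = r*(r - 3)*(r^2 - 5*r) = r*(r - 5)*(r - 3)*(r)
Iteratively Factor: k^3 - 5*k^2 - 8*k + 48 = (k - 4)*(k^2 - k - 12) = (k - 4)*(k + 3)*(k - 4)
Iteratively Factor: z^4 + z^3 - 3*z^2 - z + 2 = (z - 1)*(z^3 + 2*z^2 - z - 2) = (z - 1)*(z + 2)*(z^2 - 1) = (z - 1)^2*(z + 2)*(z + 1)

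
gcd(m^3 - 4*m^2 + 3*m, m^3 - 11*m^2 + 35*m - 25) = m - 1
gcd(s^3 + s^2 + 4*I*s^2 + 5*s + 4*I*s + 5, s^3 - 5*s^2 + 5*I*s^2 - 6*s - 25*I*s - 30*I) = s^2 + s*(1 + 5*I) + 5*I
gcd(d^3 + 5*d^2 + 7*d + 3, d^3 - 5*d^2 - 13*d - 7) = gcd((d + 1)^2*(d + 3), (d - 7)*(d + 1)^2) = d^2 + 2*d + 1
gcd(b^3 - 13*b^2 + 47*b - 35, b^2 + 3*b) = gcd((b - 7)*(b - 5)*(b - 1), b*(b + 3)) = 1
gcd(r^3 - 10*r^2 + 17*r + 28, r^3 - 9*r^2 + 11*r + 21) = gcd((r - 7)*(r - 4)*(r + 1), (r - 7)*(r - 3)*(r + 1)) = r^2 - 6*r - 7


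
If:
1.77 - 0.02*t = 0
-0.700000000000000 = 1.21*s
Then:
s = -0.58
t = 88.50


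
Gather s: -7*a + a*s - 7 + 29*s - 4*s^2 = -7*a - 4*s^2 + s*(a + 29) - 7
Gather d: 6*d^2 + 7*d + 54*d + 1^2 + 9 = 6*d^2 + 61*d + 10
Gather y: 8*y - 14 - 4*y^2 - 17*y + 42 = -4*y^2 - 9*y + 28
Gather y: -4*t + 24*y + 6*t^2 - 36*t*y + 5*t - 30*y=6*t^2 + t + y*(-36*t - 6)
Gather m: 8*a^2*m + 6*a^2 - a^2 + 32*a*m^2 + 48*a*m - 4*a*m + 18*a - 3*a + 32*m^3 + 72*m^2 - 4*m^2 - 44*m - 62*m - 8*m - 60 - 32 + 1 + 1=5*a^2 + 15*a + 32*m^3 + m^2*(32*a + 68) + m*(8*a^2 + 44*a - 114) - 90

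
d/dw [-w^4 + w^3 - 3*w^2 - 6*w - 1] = -4*w^3 + 3*w^2 - 6*w - 6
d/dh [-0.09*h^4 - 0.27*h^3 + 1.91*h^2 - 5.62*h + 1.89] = -0.36*h^3 - 0.81*h^2 + 3.82*h - 5.62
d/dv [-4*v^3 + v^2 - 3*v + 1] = -12*v^2 + 2*v - 3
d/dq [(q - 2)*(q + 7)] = 2*q + 5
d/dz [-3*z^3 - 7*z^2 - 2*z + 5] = -9*z^2 - 14*z - 2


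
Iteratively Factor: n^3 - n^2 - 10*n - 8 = (n + 2)*(n^2 - 3*n - 4) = (n + 1)*(n + 2)*(n - 4)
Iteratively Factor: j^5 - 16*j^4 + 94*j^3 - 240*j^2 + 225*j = (j - 5)*(j^4 - 11*j^3 + 39*j^2 - 45*j) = (j - 5)*(j - 3)*(j^3 - 8*j^2 + 15*j) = (j - 5)^2*(j - 3)*(j^2 - 3*j) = (j - 5)^2*(j - 3)^2*(j)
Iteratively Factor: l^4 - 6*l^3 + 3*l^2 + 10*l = (l)*(l^3 - 6*l^2 + 3*l + 10) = l*(l + 1)*(l^2 - 7*l + 10) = l*(l - 5)*(l + 1)*(l - 2)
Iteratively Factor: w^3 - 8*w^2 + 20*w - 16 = (w - 2)*(w^2 - 6*w + 8) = (w - 2)^2*(w - 4)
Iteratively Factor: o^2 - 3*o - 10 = (o + 2)*(o - 5)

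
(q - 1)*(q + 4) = q^2 + 3*q - 4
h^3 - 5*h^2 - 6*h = h*(h - 6)*(h + 1)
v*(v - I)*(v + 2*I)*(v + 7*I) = v^4 + 8*I*v^3 - 5*v^2 + 14*I*v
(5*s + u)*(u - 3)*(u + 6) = 5*s*u^2 + 15*s*u - 90*s + u^3 + 3*u^2 - 18*u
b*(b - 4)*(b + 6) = b^3 + 2*b^2 - 24*b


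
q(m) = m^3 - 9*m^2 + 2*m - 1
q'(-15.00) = 947.00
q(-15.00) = -5431.00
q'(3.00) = -25.00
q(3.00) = -49.00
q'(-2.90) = 79.43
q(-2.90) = -106.88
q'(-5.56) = 194.82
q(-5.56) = -462.22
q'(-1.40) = 33.08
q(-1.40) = -24.18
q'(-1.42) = 33.61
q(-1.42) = -24.85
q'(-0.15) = 4.77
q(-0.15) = -1.51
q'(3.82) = -22.98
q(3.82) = -68.95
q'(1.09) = -14.06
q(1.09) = -8.22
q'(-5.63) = 198.43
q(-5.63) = -475.99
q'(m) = 3*m^2 - 18*m + 2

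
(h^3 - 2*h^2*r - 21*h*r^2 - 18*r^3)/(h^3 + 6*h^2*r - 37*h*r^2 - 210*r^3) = (h^2 + 4*h*r + 3*r^2)/(h^2 + 12*h*r + 35*r^2)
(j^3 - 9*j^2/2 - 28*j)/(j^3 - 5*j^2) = (j^2 - 9*j/2 - 28)/(j*(j - 5))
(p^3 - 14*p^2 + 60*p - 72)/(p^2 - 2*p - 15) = (-p^3 + 14*p^2 - 60*p + 72)/(-p^2 + 2*p + 15)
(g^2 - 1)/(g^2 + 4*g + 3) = (g - 1)/(g + 3)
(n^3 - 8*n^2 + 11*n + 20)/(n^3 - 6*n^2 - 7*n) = (n^2 - 9*n + 20)/(n*(n - 7))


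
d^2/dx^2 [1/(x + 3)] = 2/(x + 3)^3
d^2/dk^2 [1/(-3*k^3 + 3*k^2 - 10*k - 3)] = 2*(3*(3*k - 1)*(3*k^3 - 3*k^2 + 10*k + 3) - (9*k^2 - 6*k + 10)^2)/(3*k^3 - 3*k^2 + 10*k + 3)^3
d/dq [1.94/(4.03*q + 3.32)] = -7.8182/(4.03*q + 3.32)^2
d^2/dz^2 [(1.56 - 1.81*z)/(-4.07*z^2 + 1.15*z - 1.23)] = ((16.8614 - 44.2002*z)*(4.07*z^2 - 1.15*z + 1.23) + (1.81*z - 1.56)*(8.14*z - 1.15)*(16.28*z - 2.3))/(4.07*z^2 - 1.15*z + 1.23)^3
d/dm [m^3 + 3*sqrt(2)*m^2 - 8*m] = 3*m^2 + 6*sqrt(2)*m - 8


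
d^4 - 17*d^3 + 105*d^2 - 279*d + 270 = (d - 6)*(d - 5)*(d - 3)^2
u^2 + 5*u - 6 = (u - 1)*(u + 6)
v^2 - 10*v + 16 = (v - 8)*(v - 2)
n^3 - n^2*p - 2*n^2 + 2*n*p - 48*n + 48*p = (n - 8)*(n + 6)*(n - p)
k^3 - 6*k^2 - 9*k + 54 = (k - 6)*(k - 3)*(k + 3)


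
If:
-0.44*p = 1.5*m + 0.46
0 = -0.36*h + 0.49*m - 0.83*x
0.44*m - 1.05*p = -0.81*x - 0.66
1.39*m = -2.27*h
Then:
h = 0.23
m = -0.37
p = 0.23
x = -0.32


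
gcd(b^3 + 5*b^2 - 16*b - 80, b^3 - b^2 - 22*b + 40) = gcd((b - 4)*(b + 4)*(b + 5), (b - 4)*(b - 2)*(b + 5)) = b^2 + b - 20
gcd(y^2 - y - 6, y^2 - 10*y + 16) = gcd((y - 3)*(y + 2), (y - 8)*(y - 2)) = 1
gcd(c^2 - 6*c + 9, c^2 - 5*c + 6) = c - 3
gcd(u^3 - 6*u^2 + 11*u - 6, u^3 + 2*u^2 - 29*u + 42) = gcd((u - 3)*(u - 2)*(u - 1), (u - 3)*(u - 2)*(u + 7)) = u^2 - 5*u + 6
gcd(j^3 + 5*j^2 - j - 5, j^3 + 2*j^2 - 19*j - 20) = j^2 + 6*j + 5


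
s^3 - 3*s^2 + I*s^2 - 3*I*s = s*(s - 3)*(s + I)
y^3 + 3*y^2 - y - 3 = (y - 1)*(y + 1)*(y + 3)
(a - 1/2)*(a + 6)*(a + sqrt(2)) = a^3 + sqrt(2)*a^2 + 11*a^2/2 - 3*a + 11*sqrt(2)*a/2 - 3*sqrt(2)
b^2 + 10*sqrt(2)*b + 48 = (b + 4*sqrt(2))*(b + 6*sqrt(2))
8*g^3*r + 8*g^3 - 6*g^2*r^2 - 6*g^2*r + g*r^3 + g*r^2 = (-4*g + r)*(-2*g + r)*(g*r + g)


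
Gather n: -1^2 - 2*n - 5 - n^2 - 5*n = -n^2 - 7*n - 6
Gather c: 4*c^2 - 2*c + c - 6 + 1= 4*c^2 - c - 5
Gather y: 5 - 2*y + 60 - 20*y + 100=165 - 22*y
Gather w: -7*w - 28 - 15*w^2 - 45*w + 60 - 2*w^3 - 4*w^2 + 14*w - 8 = -2*w^3 - 19*w^2 - 38*w + 24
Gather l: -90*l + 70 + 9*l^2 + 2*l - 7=9*l^2 - 88*l + 63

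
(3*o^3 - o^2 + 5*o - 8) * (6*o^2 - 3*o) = 18*o^5 - 15*o^4 + 33*o^3 - 63*o^2 + 24*o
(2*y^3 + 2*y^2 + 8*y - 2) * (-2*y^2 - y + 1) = -4*y^5 - 6*y^4 - 16*y^3 - 2*y^2 + 10*y - 2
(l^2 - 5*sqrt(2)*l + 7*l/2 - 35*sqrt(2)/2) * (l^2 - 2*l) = l^4 - 5*sqrt(2)*l^3 + 3*l^3/2 - 15*sqrt(2)*l^2/2 - 7*l^2 + 35*sqrt(2)*l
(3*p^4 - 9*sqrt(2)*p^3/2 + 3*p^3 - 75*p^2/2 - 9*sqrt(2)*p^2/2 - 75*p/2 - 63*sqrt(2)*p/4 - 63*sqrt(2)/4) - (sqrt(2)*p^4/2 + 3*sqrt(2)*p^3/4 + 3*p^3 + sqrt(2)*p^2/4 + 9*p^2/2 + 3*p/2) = -sqrt(2)*p^4/2 + 3*p^4 - 21*sqrt(2)*p^3/4 - 42*p^2 - 19*sqrt(2)*p^2/4 - 39*p - 63*sqrt(2)*p/4 - 63*sqrt(2)/4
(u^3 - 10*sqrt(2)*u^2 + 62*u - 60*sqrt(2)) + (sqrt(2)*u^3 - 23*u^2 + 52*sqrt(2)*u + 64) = u^3 + sqrt(2)*u^3 - 23*u^2 - 10*sqrt(2)*u^2 + 62*u + 52*sqrt(2)*u - 60*sqrt(2) + 64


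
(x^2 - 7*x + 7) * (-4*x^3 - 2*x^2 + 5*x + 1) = -4*x^5 + 26*x^4 - 9*x^3 - 48*x^2 + 28*x + 7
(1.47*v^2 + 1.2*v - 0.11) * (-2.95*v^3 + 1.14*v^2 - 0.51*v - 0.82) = -4.3365*v^5 - 1.8642*v^4 + 0.9428*v^3 - 1.9428*v^2 - 0.9279*v + 0.0902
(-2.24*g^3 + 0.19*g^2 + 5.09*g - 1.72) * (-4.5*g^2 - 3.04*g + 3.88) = 10.08*g^5 + 5.9546*g^4 - 32.1738*g^3 - 6.9964*g^2 + 24.978*g - 6.6736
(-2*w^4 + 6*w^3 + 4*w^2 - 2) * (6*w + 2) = -12*w^5 + 32*w^4 + 36*w^3 + 8*w^2 - 12*w - 4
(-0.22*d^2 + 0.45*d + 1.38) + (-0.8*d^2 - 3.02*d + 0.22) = -1.02*d^2 - 2.57*d + 1.6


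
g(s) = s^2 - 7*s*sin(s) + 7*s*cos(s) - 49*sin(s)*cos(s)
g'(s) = -7*s*sin(s) - 7*s*cos(s) + 2*s + 49*sin(s)^2 - 7*sin(s) - 49*cos(s)^2 + 7*cos(s)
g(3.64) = -17.52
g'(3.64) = 12.43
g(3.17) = -12.89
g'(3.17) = -26.57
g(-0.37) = 13.31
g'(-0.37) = -26.39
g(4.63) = 47.05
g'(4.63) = 98.96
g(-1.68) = -12.89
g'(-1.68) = 37.70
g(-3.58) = 64.98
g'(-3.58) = -59.86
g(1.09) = -22.14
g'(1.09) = 16.96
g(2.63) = 2.77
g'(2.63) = -22.74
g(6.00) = 101.21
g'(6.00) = -49.26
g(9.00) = 16.03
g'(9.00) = 7.82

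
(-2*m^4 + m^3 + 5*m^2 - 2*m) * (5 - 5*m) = 10*m^5 - 15*m^4 - 20*m^3 + 35*m^2 - 10*m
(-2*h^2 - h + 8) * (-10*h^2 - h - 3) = 20*h^4 + 12*h^3 - 73*h^2 - 5*h - 24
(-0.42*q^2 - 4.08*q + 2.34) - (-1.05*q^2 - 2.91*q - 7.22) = 0.63*q^2 - 1.17*q + 9.56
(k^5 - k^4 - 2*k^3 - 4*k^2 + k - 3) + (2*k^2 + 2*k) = k^5 - k^4 - 2*k^3 - 2*k^2 + 3*k - 3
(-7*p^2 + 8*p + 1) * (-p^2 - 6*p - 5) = 7*p^4 + 34*p^3 - 14*p^2 - 46*p - 5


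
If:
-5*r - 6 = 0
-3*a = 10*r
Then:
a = 4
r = -6/5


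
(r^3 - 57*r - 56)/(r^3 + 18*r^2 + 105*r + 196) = (r^2 - 7*r - 8)/(r^2 + 11*r + 28)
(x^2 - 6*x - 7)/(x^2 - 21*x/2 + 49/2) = 2*(x + 1)/(2*x - 7)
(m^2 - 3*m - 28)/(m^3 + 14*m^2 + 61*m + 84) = (m - 7)/(m^2 + 10*m + 21)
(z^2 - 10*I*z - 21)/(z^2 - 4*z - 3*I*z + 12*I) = (z - 7*I)/(z - 4)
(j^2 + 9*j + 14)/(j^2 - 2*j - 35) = (j^2 + 9*j + 14)/(j^2 - 2*j - 35)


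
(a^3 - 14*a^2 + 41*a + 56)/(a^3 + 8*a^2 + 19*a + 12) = (a^2 - 15*a + 56)/(a^2 + 7*a + 12)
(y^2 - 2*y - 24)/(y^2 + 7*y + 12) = (y - 6)/(y + 3)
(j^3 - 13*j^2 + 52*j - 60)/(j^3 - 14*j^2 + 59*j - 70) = (j - 6)/(j - 7)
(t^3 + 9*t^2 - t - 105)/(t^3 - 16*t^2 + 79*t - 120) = (t^2 + 12*t + 35)/(t^2 - 13*t + 40)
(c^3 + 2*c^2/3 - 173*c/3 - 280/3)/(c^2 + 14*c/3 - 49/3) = (3*c^2 - 19*c - 40)/(3*c - 7)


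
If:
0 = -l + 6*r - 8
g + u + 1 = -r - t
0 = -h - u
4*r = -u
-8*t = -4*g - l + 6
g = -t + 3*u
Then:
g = 3/5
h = 4/15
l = -38/5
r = 1/15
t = -7/5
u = -4/15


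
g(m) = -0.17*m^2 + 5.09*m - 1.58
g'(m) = 5.09 - 0.34*m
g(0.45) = 0.68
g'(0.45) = 4.94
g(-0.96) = -6.62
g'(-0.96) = 5.42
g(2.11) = 8.40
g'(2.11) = 4.37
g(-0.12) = -2.19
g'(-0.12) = 5.13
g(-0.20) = -2.60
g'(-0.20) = 5.16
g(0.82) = 2.48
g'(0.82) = 4.81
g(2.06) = 8.18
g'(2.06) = 4.39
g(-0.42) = -3.75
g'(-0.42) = 5.23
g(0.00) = -1.58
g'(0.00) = 5.09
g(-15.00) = -116.18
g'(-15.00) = 10.19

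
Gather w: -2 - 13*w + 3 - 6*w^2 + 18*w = -6*w^2 + 5*w + 1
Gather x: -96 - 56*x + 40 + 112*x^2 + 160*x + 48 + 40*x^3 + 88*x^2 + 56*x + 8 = 40*x^3 + 200*x^2 + 160*x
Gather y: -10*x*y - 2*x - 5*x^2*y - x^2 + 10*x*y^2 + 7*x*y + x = -x^2 + 10*x*y^2 - x + y*(-5*x^2 - 3*x)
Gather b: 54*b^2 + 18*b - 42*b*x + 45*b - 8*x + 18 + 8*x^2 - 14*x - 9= 54*b^2 + b*(63 - 42*x) + 8*x^2 - 22*x + 9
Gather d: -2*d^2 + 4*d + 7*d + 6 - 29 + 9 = -2*d^2 + 11*d - 14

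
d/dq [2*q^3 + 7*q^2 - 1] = 2*q*(3*q + 7)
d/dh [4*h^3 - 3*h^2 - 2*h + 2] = 12*h^2 - 6*h - 2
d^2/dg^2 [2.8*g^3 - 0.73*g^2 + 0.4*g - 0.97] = 16.8*g - 1.46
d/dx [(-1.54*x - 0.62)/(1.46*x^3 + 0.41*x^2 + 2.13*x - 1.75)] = (4.4968*x^3 + 3.347*x^2 + 0.5084*x + 4.0156)/(2.1316*x^6 + 1.1972*x^5 + 6.3877*x^4 - 3.3634*x^3 + 3.1019*x^2 - 7.455*x + 3.0625)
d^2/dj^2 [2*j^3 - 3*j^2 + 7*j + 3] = 12*j - 6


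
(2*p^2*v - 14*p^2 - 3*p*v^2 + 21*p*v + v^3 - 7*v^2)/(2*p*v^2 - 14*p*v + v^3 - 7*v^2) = (2*p^2 - 3*p*v + v^2)/(v*(2*p + v))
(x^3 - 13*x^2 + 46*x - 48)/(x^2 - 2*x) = x - 11 + 24/x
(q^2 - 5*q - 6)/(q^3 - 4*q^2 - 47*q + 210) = (q + 1)/(q^2 + 2*q - 35)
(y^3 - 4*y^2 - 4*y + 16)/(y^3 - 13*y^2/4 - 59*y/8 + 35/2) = 8*(y^2 - 4)/(8*y^2 + 6*y - 35)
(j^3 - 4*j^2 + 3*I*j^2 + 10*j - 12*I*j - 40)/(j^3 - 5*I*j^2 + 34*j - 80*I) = (j - 4)/(j - 8*I)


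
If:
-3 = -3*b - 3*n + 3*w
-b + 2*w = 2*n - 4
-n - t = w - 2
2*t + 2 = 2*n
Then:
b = -2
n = 2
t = 1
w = -1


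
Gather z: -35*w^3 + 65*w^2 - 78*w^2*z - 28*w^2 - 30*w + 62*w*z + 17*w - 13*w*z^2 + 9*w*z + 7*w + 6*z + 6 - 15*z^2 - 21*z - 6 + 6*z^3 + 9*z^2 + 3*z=-35*w^3 + 37*w^2 - 6*w + 6*z^3 + z^2*(-13*w - 6) + z*(-78*w^2 + 71*w - 12)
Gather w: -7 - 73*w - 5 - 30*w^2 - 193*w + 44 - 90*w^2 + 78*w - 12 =-120*w^2 - 188*w + 20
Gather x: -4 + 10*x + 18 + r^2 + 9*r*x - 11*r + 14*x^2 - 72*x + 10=r^2 - 11*r + 14*x^2 + x*(9*r - 62) + 24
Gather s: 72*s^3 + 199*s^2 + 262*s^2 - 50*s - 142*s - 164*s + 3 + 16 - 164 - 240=72*s^3 + 461*s^2 - 356*s - 385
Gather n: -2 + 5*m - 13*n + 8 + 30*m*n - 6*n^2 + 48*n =5*m - 6*n^2 + n*(30*m + 35) + 6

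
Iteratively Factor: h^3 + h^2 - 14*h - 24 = (h - 4)*(h^2 + 5*h + 6) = (h - 4)*(h + 3)*(h + 2)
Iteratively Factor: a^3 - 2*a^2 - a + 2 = (a - 2)*(a^2 - 1) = (a - 2)*(a - 1)*(a + 1)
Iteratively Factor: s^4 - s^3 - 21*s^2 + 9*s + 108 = (s - 3)*(s^3 + 2*s^2 - 15*s - 36) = (s - 3)*(s + 3)*(s^2 - s - 12) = (s - 4)*(s - 3)*(s + 3)*(s + 3)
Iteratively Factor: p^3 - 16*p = (p)*(p^2 - 16) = p*(p + 4)*(p - 4)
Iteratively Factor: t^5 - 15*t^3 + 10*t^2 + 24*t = (t - 3)*(t^4 + 3*t^3 - 6*t^2 - 8*t) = t*(t - 3)*(t^3 + 3*t^2 - 6*t - 8) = t*(t - 3)*(t + 4)*(t^2 - t - 2) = t*(t - 3)*(t - 2)*(t + 4)*(t + 1)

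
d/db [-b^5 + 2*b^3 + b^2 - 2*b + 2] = -5*b^4 + 6*b^2 + 2*b - 2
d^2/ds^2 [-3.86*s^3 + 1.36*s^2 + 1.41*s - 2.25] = 2.72 - 23.16*s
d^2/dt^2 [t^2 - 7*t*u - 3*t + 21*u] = 2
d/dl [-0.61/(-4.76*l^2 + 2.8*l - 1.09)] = (1.708 - 5.8072*l)/(4.76*l^2 - 2.8*l + 1.09)^2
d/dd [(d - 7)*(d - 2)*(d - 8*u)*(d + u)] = 4*d^3 - 21*d^2*u - 27*d^2 - 16*d*u^2 + 126*d*u + 28*d + 72*u^2 - 98*u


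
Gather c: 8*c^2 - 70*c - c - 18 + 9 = 8*c^2 - 71*c - 9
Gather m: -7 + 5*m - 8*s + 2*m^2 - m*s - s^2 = 2*m^2 + m*(5 - s) - s^2 - 8*s - 7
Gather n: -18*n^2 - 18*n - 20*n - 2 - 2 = -18*n^2 - 38*n - 4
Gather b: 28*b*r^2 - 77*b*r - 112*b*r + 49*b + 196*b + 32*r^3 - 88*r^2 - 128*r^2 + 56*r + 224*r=b*(28*r^2 - 189*r + 245) + 32*r^3 - 216*r^2 + 280*r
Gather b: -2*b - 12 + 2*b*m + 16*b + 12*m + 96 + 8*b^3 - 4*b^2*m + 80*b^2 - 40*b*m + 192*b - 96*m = 8*b^3 + b^2*(80 - 4*m) + b*(206 - 38*m) - 84*m + 84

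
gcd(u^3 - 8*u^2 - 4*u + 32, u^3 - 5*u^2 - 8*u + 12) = u + 2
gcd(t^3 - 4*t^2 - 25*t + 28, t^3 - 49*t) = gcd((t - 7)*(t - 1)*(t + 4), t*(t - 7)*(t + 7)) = t - 7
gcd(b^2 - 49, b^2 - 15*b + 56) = b - 7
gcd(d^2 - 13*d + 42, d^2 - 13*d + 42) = d^2 - 13*d + 42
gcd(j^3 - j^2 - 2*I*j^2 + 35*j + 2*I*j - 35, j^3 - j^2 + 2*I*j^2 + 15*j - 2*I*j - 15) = j^2 + j*(-1 + 5*I) - 5*I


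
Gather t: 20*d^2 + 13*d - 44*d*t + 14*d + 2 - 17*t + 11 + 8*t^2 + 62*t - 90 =20*d^2 + 27*d + 8*t^2 + t*(45 - 44*d) - 77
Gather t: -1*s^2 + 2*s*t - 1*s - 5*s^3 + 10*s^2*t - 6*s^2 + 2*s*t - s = -5*s^3 - 7*s^2 - 2*s + t*(10*s^2 + 4*s)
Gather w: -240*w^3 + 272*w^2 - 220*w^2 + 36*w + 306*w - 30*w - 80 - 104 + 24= -240*w^3 + 52*w^2 + 312*w - 160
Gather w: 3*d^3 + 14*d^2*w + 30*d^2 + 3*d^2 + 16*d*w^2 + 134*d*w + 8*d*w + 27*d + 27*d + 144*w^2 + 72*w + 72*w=3*d^3 + 33*d^2 + 54*d + w^2*(16*d + 144) + w*(14*d^2 + 142*d + 144)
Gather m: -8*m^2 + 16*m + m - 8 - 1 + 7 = -8*m^2 + 17*m - 2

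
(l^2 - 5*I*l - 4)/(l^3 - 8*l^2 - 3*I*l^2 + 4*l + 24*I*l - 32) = (l - I)/(l^2 + l*(-8 + I) - 8*I)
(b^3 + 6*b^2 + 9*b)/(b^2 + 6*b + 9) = b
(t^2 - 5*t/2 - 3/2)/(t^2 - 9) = (t + 1/2)/(t + 3)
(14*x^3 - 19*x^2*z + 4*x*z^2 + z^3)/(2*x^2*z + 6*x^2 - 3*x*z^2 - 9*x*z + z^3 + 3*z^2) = (7*x + z)/(z + 3)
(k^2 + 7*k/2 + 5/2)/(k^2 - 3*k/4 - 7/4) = 2*(2*k + 5)/(4*k - 7)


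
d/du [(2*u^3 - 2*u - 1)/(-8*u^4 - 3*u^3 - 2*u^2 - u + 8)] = (16*u^6 - 52*u^4 - 48*u^3 + 35*u^2 - 4*u - 17)/(64*u^8 + 48*u^7 + 41*u^6 + 28*u^5 - 118*u^4 - 44*u^3 - 31*u^2 - 16*u + 64)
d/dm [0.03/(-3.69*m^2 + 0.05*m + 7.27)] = (0.2214*m - 0.0015)/(-3.69*m^2 + 0.05*m + 7.27)^2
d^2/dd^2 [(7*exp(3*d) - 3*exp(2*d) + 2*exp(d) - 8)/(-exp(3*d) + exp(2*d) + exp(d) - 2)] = (-4*exp(7*d) - 40*exp(6*d) + 201*exp(5*d) - 179*exp(4*d) + 251*exp(3*d) - 414*exp(2*d) + 116*exp(d) + 8)*exp(d)/(exp(9*d) - 3*exp(8*d) + 11*exp(6*d) - 12*exp(5*d) - 9*exp(4*d) + 23*exp(3*d) - 6*exp(2*d) - 12*exp(d) + 8)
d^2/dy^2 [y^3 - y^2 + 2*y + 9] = 6*y - 2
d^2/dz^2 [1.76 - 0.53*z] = 0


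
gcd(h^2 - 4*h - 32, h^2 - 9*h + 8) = h - 8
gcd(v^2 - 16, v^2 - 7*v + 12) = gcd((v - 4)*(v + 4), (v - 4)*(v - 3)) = v - 4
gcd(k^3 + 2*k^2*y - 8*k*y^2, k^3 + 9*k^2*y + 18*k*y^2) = k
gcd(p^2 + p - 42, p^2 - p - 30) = p - 6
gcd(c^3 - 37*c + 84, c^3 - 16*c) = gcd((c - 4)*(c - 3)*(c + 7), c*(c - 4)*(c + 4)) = c - 4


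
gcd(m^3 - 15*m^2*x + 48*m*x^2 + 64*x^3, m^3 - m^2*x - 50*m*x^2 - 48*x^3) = -m^2 + 7*m*x + 8*x^2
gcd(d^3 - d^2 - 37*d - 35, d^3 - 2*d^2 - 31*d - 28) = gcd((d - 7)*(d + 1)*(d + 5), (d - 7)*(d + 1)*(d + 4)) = d^2 - 6*d - 7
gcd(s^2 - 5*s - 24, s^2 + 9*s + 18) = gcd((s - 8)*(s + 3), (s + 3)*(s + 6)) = s + 3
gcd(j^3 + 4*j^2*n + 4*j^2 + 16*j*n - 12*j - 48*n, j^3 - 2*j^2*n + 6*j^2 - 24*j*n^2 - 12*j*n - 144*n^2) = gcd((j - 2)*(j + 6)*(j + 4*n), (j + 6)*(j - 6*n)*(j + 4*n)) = j^2 + 4*j*n + 6*j + 24*n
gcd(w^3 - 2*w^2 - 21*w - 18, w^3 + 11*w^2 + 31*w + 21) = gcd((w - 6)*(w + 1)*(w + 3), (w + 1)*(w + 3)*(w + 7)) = w^2 + 4*w + 3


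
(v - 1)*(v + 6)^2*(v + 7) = v^4 + 18*v^3 + 101*v^2 + 132*v - 252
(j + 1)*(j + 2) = j^2 + 3*j + 2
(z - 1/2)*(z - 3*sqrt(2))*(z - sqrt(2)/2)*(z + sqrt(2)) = z^4 - 5*sqrt(2)*z^3/2 - z^3/2 - 4*z^2 + 5*sqrt(2)*z^2/4 + 2*z + 3*sqrt(2)*z - 3*sqrt(2)/2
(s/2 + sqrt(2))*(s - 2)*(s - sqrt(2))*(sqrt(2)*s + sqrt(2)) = sqrt(2)*s^4/2 - sqrt(2)*s^3/2 + s^3 - 3*sqrt(2)*s^2 - s^2 - 2*s + 2*sqrt(2)*s + 4*sqrt(2)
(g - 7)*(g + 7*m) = g^2 + 7*g*m - 7*g - 49*m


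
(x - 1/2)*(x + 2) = x^2 + 3*x/2 - 1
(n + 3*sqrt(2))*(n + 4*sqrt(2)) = n^2 + 7*sqrt(2)*n + 24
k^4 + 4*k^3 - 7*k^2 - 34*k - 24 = (k - 3)*(k + 1)*(k + 2)*(k + 4)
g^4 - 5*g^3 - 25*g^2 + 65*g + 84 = (g - 7)*(g - 3)*(g + 1)*(g + 4)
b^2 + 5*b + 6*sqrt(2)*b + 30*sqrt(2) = (b + 5)*(b + 6*sqrt(2))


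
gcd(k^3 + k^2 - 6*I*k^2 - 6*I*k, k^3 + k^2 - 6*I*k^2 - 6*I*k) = k^3 + k^2*(1 - 6*I) - 6*I*k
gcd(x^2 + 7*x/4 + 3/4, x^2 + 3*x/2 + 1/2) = x + 1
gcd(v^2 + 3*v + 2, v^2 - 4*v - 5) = v + 1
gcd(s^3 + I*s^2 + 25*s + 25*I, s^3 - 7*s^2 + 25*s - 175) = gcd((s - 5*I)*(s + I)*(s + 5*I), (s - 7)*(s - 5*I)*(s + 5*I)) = s^2 + 25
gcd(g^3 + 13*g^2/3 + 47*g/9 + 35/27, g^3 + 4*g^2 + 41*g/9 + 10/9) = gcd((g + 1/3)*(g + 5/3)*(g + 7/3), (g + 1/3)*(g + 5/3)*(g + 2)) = g^2 + 2*g + 5/9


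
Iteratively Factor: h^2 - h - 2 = (h - 2)*(h + 1)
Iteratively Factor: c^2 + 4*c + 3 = (c + 1)*(c + 3)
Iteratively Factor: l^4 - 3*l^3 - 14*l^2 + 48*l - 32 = (l - 2)*(l^3 - l^2 - 16*l + 16) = (l - 2)*(l - 1)*(l^2 - 16) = (l - 2)*(l - 1)*(l + 4)*(l - 4)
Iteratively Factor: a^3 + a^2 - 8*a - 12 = (a + 2)*(a^2 - a - 6) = (a + 2)^2*(a - 3)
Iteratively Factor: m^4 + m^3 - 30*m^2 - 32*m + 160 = (m + 4)*(m^3 - 3*m^2 - 18*m + 40) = (m - 2)*(m + 4)*(m^2 - m - 20) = (m - 5)*(m - 2)*(m + 4)*(m + 4)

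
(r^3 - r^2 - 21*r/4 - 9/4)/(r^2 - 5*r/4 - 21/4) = (4*r^2 + 8*r + 3)/(4*r + 7)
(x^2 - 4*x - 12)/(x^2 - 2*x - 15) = (-x^2 + 4*x + 12)/(-x^2 + 2*x + 15)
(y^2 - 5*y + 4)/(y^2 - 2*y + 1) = (y - 4)/(y - 1)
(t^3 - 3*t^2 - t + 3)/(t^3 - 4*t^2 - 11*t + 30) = (t^3 - 3*t^2 - t + 3)/(t^3 - 4*t^2 - 11*t + 30)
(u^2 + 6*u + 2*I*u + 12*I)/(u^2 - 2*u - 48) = (u + 2*I)/(u - 8)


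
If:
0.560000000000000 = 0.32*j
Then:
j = 1.75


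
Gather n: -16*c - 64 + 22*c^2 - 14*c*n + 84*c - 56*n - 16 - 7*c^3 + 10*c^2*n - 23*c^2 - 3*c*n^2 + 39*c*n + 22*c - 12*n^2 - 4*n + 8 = -7*c^3 - c^2 + 90*c + n^2*(-3*c - 12) + n*(10*c^2 + 25*c - 60) - 72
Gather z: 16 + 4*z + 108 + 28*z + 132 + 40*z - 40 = 72*z + 216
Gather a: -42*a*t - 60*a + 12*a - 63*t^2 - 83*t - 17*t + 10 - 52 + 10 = a*(-42*t - 48) - 63*t^2 - 100*t - 32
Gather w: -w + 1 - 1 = -w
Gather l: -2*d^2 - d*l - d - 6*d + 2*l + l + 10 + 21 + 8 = -2*d^2 - 7*d + l*(3 - d) + 39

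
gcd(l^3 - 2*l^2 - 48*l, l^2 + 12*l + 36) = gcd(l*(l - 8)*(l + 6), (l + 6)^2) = l + 6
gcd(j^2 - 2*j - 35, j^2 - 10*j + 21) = j - 7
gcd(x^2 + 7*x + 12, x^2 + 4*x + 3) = x + 3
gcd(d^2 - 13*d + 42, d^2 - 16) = 1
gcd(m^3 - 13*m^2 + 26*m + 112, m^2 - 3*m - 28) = m - 7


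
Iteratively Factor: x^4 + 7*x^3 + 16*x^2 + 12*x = (x + 2)*(x^3 + 5*x^2 + 6*x) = (x + 2)*(x + 3)*(x^2 + 2*x) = x*(x + 2)*(x + 3)*(x + 2)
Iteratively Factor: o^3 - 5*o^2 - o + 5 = (o + 1)*(o^2 - 6*o + 5) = (o - 1)*(o + 1)*(o - 5)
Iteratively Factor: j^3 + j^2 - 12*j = (j + 4)*(j^2 - 3*j) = j*(j + 4)*(j - 3)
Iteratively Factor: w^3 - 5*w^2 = (w)*(w^2 - 5*w) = w*(w - 5)*(w)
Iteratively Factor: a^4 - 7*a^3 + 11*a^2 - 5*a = (a)*(a^3 - 7*a^2 + 11*a - 5) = a*(a - 1)*(a^2 - 6*a + 5) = a*(a - 1)^2*(a - 5)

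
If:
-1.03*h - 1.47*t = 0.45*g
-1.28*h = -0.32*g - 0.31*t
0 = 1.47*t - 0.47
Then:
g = -0.78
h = -0.12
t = 0.32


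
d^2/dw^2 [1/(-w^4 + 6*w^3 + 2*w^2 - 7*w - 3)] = 2*(2*(3*w^2 - 9*w - 1)*(w^4 - 6*w^3 - 2*w^2 + 7*w + 3) - (4*w^3 - 18*w^2 - 4*w + 7)^2)/(w^4 - 6*w^3 - 2*w^2 + 7*w + 3)^3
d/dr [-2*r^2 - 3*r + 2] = -4*r - 3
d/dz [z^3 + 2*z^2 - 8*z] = 3*z^2 + 4*z - 8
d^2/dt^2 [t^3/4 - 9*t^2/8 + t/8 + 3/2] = 3*t/2 - 9/4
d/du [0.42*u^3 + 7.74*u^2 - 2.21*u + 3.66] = 1.26*u^2 + 15.48*u - 2.21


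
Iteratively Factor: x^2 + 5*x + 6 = (x + 3)*(x + 2)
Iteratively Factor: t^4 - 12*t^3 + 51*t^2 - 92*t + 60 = (t - 3)*(t^3 - 9*t^2 + 24*t - 20) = (t - 3)*(t - 2)*(t^2 - 7*t + 10) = (t - 5)*(t - 3)*(t - 2)*(t - 2)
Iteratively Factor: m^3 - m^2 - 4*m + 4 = (m - 1)*(m^2 - 4) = (m - 2)*(m - 1)*(m + 2)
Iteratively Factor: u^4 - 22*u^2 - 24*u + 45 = (u - 1)*(u^3 + u^2 - 21*u - 45) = (u - 1)*(u + 3)*(u^2 - 2*u - 15) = (u - 1)*(u + 3)^2*(u - 5)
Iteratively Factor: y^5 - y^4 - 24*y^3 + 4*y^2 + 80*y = (y + 4)*(y^4 - 5*y^3 - 4*y^2 + 20*y) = y*(y + 4)*(y^3 - 5*y^2 - 4*y + 20) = y*(y - 2)*(y + 4)*(y^2 - 3*y - 10) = y*(y - 5)*(y - 2)*(y + 4)*(y + 2)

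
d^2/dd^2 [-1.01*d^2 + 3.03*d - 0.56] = -2.02000000000000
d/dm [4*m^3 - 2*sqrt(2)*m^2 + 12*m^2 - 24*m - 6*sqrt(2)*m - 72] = 12*m^2 - 4*sqrt(2)*m + 24*m - 24 - 6*sqrt(2)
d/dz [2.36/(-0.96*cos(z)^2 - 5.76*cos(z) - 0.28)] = -(4.5312*cos(z) + 13.5936)*sin(z)/(0.96*cos(z)^2 + 5.76*cos(z) + 0.28)^2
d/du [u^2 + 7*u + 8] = 2*u + 7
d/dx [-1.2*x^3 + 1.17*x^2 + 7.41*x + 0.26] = -3.6*x^2 + 2.34*x + 7.41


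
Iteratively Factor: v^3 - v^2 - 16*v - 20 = (v - 5)*(v^2 + 4*v + 4) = (v - 5)*(v + 2)*(v + 2)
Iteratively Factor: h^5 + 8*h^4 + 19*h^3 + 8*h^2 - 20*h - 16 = (h - 1)*(h^4 + 9*h^3 + 28*h^2 + 36*h + 16) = (h - 1)*(h + 2)*(h^3 + 7*h^2 + 14*h + 8) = (h - 1)*(h + 1)*(h + 2)*(h^2 + 6*h + 8) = (h - 1)*(h + 1)*(h + 2)*(h + 4)*(h + 2)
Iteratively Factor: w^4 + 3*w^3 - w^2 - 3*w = (w + 1)*(w^3 + 2*w^2 - 3*w) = w*(w + 1)*(w^2 + 2*w - 3) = w*(w - 1)*(w + 1)*(w + 3)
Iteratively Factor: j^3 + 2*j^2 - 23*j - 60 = (j + 3)*(j^2 - j - 20) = (j - 5)*(j + 3)*(j + 4)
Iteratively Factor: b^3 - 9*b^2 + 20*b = (b)*(b^2 - 9*b + 20) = b*(b - 5)*(b - 4)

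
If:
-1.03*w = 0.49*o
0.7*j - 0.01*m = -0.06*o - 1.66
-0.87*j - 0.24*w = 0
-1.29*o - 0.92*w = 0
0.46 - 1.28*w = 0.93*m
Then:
No Solution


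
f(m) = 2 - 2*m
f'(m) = -2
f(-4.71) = 11.42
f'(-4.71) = -2.00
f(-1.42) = 4.84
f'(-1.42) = -2.00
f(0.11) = 1.78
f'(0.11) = -2.00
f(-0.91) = 3.82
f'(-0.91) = -2.00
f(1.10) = -0.20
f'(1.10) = -2.00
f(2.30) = -2.60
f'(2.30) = -2.00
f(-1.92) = 5.84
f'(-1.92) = -2.00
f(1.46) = -0.92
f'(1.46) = -2.00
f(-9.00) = 20.00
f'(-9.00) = -2.00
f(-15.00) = 32.00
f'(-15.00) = -2.00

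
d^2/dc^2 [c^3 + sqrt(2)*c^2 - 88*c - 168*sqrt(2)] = 6*c + 2*sqrt(2)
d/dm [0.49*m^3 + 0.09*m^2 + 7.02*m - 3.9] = 1.47*m^2 + 0.18*m + 7.02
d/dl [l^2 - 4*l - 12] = 2*l - 4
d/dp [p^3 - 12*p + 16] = 3*p^2 - 12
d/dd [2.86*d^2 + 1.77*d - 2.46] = 5.72*d + 1.77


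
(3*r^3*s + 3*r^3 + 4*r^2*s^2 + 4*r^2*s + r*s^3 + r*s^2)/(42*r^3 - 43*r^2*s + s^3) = r*(3*r^2*s + 3*r^2 + 4*r*s^2 + 4*r*s + s^3 + s^2)/(42*r^3 - 43*r^2*s + s^3)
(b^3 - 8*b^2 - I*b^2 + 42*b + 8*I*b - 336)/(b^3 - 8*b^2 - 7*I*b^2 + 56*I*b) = (b + 6*I)/b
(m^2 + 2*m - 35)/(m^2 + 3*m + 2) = (m^2 + 2*m - 35)/(m^2 + 3*m + 2)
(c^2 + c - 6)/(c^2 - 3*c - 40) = (-c^2 - c + 6)/(-c^2 + 3*c + 40)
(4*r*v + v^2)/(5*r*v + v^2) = (4*r + v)/(5*r + v)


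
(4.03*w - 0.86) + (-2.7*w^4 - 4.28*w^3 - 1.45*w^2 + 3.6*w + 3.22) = -2.7*w^4 - 4.28*w^3 - 1.45*w^2 + 7.63*w + 2.36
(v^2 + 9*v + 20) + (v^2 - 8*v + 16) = 2*v^2 + v + 36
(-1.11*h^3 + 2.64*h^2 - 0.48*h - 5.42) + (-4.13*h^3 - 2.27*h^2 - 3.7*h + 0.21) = -5.24*h^3 + 0.37*h^2 - 4.18*h - 5.21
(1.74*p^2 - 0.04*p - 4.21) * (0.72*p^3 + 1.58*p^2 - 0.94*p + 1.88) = 1.2528*p^5 + 2.7204*p^4 - 4.73*p^3 - 3.343*p^2 + 3.8822*p - 7.9148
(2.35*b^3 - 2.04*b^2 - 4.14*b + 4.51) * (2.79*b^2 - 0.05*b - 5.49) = 6.5565*b^5 - 5.8091*b^4 - 24.3501*b^3 + 23.9895*b^2 + 22.5031*b - 24.7599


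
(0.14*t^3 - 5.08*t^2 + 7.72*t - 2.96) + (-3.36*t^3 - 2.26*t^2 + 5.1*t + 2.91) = -3.22*t^3 - 7.34*t^2 + 12.82*t - 0.0499999999999998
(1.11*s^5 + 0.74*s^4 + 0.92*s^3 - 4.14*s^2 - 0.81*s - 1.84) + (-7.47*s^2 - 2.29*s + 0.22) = 1.11*s^5 + 0.74*s^4 + 0.92*s^3 - 11.61*s^2 - 3.1*s - 1.62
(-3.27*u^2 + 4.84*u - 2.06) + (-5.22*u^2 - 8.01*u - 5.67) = -8.49*u^2 - 3.17*u - 7.73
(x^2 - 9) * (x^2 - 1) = x^4 - 10*x^2 + 9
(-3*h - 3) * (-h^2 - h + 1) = 3*h^3 + 6*h^2 - 3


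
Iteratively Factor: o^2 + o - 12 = (o - 3)*(o + 4)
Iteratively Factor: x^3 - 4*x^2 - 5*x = (x + 1)*(x^2 - 5*x) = x*(x + 1)*(x - 5)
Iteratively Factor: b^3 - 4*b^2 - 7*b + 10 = (b - 5)*(b^2 + b - 2) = (b - 5)*(b + 2)*(b - 1)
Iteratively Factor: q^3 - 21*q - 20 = (q + 1)*(q^2 - q - 20) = (q + 1)*(q + 4)*(q - 5)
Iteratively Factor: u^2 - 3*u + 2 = (u - 1)*(u - 2)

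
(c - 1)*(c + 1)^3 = c^4 + 2*c^3 - 2*c - 1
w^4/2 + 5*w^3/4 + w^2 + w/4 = w*(w/2 + 1/2)*(w + 1/2)*(w + 1)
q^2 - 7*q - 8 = (q - 8)*(q + 1)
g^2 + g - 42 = (g - 6)*(g + 7)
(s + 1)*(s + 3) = s^2 + 4*s + 3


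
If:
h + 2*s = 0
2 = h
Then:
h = 2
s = -1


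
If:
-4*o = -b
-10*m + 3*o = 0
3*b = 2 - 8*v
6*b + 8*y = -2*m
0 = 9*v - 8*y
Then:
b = -30/37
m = -9/148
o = -15/74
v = 41/74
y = 369/592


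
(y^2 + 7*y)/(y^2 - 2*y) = (y + 7)/(y - 2)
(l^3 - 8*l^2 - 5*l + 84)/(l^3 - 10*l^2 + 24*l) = (l^2 - 4*l - 21)/(l*(l - 6))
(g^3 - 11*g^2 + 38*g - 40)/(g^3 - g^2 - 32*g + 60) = (g - 4)/(g + 6)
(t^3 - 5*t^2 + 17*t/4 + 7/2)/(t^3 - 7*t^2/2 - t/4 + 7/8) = 2*(t - 2)/(2*t - 1)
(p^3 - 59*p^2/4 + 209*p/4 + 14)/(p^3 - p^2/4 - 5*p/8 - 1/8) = 2*(p^2 - 15*p + 56)/(2*p^2 - p - 1)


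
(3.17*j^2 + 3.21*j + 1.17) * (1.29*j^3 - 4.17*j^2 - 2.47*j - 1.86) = 4.0893*j^5 - 9.078*j^4 - 19.7063*j^3 - 18.7038*j^2 - 8.8605*j - 2.1762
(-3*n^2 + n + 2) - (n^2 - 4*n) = -4*n^2 + 5*n + 2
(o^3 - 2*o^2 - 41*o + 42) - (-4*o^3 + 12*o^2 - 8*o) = 5*o^3 - 14*o^2 - 33*o + 42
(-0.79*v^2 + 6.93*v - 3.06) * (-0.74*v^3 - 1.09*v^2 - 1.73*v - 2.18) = 0.5846*v^5 - 4.2671*v^4 - 3.9226*v^3 - 6.9313*v^2 - 9.8136*v + 6.6708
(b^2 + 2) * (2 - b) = -b^3 + 2*b^2 - 2*b + 4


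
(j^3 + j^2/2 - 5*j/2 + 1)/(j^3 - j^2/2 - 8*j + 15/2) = (2*j^2 + 3*j - 2)/(2*j^2 + j - 15)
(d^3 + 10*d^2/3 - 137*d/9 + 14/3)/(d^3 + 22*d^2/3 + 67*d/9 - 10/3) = (3*d - 7)/(3*d + 5)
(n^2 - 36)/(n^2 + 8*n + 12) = (n - 6)/(n + 2)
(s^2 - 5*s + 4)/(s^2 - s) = (s - 4)/s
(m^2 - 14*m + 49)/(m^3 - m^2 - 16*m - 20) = (-m^2 + 14*m - 49)/(-m^3 + m^2 + 16*m + 20)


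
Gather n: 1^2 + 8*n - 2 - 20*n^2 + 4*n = -20*n^2 + 12*n - 1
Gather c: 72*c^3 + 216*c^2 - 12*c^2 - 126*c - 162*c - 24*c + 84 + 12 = 72*c^3 + 204*c^2 - 312*c + 96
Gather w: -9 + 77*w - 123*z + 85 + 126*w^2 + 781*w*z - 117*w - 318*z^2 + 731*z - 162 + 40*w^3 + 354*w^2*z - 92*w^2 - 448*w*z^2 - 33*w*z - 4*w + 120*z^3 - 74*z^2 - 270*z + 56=40*w^3 + w^2*(354*z + 34) + w*(-448*z^2 + 748*z - 44) + 120*z^3 - 392*z^2 + 338*z - 30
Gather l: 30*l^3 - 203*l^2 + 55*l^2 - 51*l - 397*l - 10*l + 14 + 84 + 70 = 30*l^3 - 148*l^2 - 458*l + 168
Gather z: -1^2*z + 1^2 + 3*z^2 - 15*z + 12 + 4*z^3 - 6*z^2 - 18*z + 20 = 4*z^3 - 3*z^2 - 34*z + 33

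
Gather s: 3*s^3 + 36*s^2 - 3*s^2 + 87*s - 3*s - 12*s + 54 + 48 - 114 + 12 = 3*s^3 + 33*s^2 + 72*s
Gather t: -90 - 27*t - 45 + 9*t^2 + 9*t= 9*t^2 - 18*t - 135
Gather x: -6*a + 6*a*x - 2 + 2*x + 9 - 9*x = -6*a + x*(6*a - 7) + 7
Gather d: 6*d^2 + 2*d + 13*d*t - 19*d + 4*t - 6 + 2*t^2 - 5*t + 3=6*d^2 + d*(13*t - 17) + 2*t^2 - t - 3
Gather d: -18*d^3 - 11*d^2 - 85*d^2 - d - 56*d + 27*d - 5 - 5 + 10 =-18*d^3 - 96*d^2 - 30*d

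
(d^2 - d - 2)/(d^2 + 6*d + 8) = (d^2 - d - 2)/(d^2 + 6*d + 8)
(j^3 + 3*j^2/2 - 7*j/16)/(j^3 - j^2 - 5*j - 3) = j*(-16*j^2 - 24*j + 7)/(16*(-j^3 + j^2 + 5*j + 3))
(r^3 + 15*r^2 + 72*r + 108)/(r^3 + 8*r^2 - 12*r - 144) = (r + 3)/(r - 4)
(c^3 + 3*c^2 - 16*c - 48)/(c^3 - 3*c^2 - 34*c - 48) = (c^2 - 16)/(c^2 - 6*c - 16)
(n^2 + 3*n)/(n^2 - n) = (n + 3)/(n - 1)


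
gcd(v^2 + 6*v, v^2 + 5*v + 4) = 1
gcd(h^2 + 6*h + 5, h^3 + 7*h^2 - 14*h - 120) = h + 5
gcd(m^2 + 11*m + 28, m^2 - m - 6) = 1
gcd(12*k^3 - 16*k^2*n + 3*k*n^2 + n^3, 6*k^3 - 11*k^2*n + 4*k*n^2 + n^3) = 6*k^2 - 5*k*n - n^2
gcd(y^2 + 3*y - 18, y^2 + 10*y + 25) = 1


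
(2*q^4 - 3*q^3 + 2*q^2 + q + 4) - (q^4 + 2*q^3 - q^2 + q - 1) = q^4 - 5*q^3 + 3*q^2 + 5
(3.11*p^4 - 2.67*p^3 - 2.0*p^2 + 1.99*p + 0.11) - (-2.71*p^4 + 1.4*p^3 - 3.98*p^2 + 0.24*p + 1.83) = 5.82*p^4 - 4.07*p^3 + 1.98*p^2 + 1.75*p - 1.72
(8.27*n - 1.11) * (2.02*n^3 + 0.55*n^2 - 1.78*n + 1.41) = 16.7054*n^4 + 2.3063*n^3 - 15.3311*n^2 + 13.6365*n - 1.5651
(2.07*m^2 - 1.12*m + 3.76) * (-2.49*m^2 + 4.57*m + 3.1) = -5.1543*m^4 + 12.2487*m^3 - 8.0638*m^2 + 13.7112*m + 11.656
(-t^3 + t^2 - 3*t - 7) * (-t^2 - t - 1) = t^5 + 3*t^3 + 9*t^2 + 10*t + 7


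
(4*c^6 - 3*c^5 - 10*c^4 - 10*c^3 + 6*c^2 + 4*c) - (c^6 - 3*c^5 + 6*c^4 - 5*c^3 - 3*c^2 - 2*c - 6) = 3*c^6 - 16*c^4 - 5*c^3 + 9*c^2 + 6*c + 6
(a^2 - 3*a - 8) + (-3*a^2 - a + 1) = -2*a^2 - 4*a - 7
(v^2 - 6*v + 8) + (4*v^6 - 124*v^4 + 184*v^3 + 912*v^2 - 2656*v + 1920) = 4*v^6 - 124*v^4 + 184*v^3 + 913*v^2 - 2662*v + 1928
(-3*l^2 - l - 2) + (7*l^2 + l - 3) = 4*l^2 - 5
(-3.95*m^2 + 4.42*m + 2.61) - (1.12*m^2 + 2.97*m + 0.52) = -5.07*m^2 + 1.45*m + 2.09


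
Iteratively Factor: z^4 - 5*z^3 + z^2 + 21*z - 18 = (z + 2)*(z^3 - 7*z^2 + 15*z - 9) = (z - 3)*(z + 2)*(z^2 - 4*z + 3) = (z - 3)*(z - 1)*(z + 2)*(z - 3)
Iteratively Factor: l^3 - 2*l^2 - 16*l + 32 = (l + 4)*(l^2 - 6*l + 8) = (l - 4)*(l + 4)*(l - 2)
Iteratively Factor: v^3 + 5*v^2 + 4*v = (v + 1)*(v^2 + 4*v) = v*(v + 1)*(v + 4)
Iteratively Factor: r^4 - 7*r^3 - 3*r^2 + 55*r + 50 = (r - 5)*(r^3 - 2*r^2 - 13*r - 10) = (r - 5)*(r + 2)*(r^2 - 4*r - 5) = (r - 5)*(r + 1)*(r + 2)*(r - 5)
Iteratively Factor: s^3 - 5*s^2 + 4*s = (s - 1)*(s^2 - 4*s) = s*(s - 1)*(s - 4)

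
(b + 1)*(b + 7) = b^2 + 8*b + 7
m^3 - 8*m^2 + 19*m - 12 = (m - 4)*(m - 3)*(m - 1)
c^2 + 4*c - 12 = (c - 2)*(c + 6)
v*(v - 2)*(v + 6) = v^3 + 4*v^2 - 12*v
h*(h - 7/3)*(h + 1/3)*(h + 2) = h^4 - 43*h^2/9 - 14*h/9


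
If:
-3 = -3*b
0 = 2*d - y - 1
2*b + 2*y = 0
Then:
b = 1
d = 0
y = -1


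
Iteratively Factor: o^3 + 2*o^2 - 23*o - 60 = (o - 5)*(o^2 + 7*o + 12) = (o - 5)*(o + 4)*(o + 3)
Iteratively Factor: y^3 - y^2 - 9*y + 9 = (y - 1)*(y^2 - 9) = (y - 1)*(y + 3)*(y - 3)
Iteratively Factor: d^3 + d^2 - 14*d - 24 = (d - 4)*(d^2 + 5*d + 6) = (d - 4)*(d + 2)*(d + 3)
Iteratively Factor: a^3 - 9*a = (a)*(a^2 - 9) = a*(a + 3)*(a - 3)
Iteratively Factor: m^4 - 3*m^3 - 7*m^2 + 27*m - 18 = (m - 1)*(m^3 - 2*m^2 - 9*m + 18) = (m - 3)*(m - 1)*(m^2 + m - 6) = (m - 3)*(m - 1)*(m + 3)*(m - 2)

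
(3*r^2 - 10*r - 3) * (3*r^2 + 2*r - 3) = 9*r^4 - 24*r^3 - 38*r^2 + 24*r + 9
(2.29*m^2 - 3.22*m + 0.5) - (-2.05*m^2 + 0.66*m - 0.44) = 4.34*m^2 - 3.88*m + 0.94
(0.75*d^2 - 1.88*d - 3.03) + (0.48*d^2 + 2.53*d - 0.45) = 1.23*d^2 + 0.65*d - 3.48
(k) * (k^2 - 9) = k^3 - 9*k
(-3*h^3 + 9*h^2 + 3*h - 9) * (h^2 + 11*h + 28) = -3*h^5 - 24*h^4 + 18*h^3 + 276*h^2 - 15*h - 252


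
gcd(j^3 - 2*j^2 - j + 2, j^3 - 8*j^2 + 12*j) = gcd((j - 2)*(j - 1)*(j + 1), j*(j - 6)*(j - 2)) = j - 2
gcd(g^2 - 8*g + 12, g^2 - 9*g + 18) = g - 6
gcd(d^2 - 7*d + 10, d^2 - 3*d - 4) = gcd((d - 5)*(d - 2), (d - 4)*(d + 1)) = 1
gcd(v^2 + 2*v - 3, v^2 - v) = v - 1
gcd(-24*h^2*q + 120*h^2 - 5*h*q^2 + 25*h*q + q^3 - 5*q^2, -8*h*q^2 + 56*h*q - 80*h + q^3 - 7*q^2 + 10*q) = -8*h*q + 40*h + q^2 - 5*q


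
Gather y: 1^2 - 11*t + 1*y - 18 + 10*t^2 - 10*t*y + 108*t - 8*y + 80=10*t^2 + 97*t + y*(-10*t - 7) + 63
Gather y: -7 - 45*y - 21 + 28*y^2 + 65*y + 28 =28*y^2 + 20*y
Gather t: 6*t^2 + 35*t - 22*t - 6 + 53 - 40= 6*t^2 + 13*t + 7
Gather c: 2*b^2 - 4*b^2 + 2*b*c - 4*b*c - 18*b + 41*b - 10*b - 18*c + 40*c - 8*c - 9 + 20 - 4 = -2*b^2 + 13*b + c*(14 - 2*b) + 7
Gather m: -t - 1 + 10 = 9 - t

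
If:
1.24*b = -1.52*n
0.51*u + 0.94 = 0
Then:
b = -1.2258064516129*n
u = -1.84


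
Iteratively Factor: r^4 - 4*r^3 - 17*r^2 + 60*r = (r + 4)*(r^3 - 8*r^2 + 15*r) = r*(r + 4)*(r^2 - 8*r + 15) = r*(r - 5)*(r + 4)*(r - 3)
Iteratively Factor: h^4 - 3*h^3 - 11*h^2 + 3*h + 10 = (h - 5)*(h^3 + 2*h^2 - h - 2) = (h - 5)*(h + 2)*(h^2 - 1) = (h - 5)*(h + 1)*(h + 2)*(h - 1)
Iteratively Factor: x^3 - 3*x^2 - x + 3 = (x - 1)*(x^2 - 2*x - 3) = (x - 3)*(x - 1)*(x + 1)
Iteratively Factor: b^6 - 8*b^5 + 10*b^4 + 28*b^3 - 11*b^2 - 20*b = (b)*(b^5 - 8*b^4 + 10*b^3 + 28*b^2 - 11*b - 20) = b*(b + 1)*(b^4 - 9*b^3 + 19*b^2 + 9*b - 20) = b*(b - 4)*(b + 1)*(b^3 - 5*b^2 - b + 5) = b*(b - 4)*(b - 1)*(b + 1)*(b^2 - 4*b - 5) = b*(b - 5)*(b - 4)*(b - 1)*(b + 1)*(b + 1)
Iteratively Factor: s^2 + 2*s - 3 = (s + 3)*(s - 1)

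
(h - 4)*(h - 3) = h^2 - 7*h + 12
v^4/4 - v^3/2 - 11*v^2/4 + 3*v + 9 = (v/4 + 1/2)*(v - 3)^2*(v + 2)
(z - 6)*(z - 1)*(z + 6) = z^3 - z^2 - 36*z + 36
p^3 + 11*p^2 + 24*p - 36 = (p - 1)*(p + 6)^2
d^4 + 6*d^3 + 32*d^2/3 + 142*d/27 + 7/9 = (d + 1/3)^2*(d + 7/3)*(d + 3)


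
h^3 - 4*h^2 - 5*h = h*(h - 5)*(h + 1)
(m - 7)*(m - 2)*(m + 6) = m^3 - 3*m^2 - 40*m + 84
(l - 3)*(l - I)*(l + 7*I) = l^3 - 3*l^2 + 6*I*l^2 + 7*l - 18*I*l - 21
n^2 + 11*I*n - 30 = (n + 5*I)*(n + 6*I)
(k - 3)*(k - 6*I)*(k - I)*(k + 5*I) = k^4 - 3*k^3 - 2*I*k^3 + 29*k^2 + 6*I*k^2 - 87*k - 30*I*k + 90*I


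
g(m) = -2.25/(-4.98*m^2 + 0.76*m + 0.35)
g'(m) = -2.25*(9.96*m - 0.76)/(-4.98*m^2 + 0.76*m + 0.35)^2 = (1.71 - 22.41*m)/(-4.98*m^2 + 0.76*m + 0.35)^2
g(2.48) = 0.08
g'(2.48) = -0.07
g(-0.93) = 0.48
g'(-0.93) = 1.04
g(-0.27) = 10.31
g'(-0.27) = 162.94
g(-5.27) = 0.02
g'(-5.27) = 0.01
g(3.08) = 0.05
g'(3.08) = -0.03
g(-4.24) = 0.02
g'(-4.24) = 0.01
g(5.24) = 0.02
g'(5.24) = -0.01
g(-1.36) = 0.23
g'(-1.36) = 0.33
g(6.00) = 0.01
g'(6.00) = -0.00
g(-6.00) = 0.01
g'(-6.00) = 0.00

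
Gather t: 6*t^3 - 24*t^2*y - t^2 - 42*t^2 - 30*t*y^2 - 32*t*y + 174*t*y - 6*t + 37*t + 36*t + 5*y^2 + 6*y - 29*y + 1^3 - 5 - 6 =6*t^3 + t^2*(-24*y - 43) + t*(-30*y^2 + 142*y + 67) + 5*y^2 - 23*y - 10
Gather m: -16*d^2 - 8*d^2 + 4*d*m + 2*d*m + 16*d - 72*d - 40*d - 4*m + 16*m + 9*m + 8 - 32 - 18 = -24*d^2 - 96*d + m*(6*d + 21) - 42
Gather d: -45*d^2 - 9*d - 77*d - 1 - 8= -45*d^2 - 86*d - 9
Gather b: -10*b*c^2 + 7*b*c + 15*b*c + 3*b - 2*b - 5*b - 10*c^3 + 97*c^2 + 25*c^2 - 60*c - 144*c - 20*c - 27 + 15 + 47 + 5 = b*(-10*c^2 + 22*c - 4) - 10*c^3 + 122*c^2 - 224*c + 40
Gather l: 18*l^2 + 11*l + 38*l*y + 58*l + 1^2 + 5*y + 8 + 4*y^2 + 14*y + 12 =18*l^2 + l*(38*y + 69) + 4*y^2 + 19*y + 21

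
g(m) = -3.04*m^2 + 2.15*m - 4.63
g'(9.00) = -52.57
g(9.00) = -231.52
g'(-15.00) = 93.35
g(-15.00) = -720.88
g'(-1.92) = 13.82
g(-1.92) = -19.96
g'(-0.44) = 4.83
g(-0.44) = -6.16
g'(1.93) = -9.58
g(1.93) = -11.80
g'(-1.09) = 8.78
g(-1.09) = -10.59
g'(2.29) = -11.77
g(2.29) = -15.65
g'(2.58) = -13.54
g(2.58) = -19.32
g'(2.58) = -13.54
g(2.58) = -19.32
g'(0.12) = 1.42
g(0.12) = -4.42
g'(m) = 2.15 - 6.08*m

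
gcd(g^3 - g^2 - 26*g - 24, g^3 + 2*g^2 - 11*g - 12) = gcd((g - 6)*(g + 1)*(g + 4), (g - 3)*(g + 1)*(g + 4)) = g^2 + 5*g + 4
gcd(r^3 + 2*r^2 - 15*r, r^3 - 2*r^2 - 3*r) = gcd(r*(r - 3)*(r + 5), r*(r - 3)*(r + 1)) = r^2 - 3*r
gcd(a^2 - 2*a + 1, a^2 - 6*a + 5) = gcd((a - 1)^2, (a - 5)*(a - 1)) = a - 1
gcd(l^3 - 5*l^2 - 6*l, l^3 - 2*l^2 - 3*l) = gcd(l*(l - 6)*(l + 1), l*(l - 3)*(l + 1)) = l^2 + l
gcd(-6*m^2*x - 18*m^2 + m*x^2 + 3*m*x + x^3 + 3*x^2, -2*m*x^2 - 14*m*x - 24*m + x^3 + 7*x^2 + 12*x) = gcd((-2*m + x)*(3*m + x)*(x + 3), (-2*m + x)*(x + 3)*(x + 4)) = -2*m*x - 6*m + x^2 + 3*x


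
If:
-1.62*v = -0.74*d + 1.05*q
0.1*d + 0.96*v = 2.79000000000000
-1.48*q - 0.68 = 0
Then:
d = 4.65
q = -0.46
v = 2.42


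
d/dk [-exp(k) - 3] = -exp(k)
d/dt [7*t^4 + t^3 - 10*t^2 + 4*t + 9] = 28*t^3 + 3*t^2 - 20*t + 4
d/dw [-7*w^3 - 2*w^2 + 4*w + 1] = -21*w^2 - 4*w + 4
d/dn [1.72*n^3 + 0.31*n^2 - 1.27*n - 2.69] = 5.16*n^2 + 0.62*n - 1.27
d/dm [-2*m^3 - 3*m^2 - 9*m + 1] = -6*m^2 - 6*m - 9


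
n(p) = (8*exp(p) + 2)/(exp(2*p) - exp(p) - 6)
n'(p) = (8*exp(p) + 2)*(-2*exp(2*p) + exp(p))/(exp(2*p) - exp(p) - 6)^2 + 8*exp(p)/(exp(2*p) - exp(p) - 6)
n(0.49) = -3.03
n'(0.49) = -4.88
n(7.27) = 0.01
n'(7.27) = -0.01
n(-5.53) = -0.34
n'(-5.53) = -0.01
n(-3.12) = -0.39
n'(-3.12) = -0.06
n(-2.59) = -0.43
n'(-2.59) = -0.09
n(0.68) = -4.36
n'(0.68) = -10.10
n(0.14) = -1.92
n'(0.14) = -2.07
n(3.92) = 0.16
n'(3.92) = -0.17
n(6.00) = 0.02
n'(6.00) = -0.02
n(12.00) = 0.00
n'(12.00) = 0.00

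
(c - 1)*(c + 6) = c^2 + 5*c - 6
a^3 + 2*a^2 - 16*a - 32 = (a - 4)*(a + 2)*(a + 4)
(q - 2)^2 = q^2 - 4*q + 4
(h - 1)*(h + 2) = h^2 + h - 2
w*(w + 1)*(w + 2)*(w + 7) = w^4 + 10*w^3 + 23*w^2 + 14*w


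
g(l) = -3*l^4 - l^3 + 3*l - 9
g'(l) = -12*l^3 - 3*l^2 + 3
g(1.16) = -12.51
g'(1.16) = -19.77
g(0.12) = -8.64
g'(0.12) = 2.94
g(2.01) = -60.06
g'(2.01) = -106.57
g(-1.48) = -24.59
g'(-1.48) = 35.33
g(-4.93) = -1676.15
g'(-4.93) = 1367.96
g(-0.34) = -10.02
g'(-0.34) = 3.12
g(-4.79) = -1492.76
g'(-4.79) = 1252.99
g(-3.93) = -675.73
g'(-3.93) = 685.05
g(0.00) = -9.00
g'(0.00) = 3.00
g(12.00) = -63909.00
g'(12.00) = -21165.00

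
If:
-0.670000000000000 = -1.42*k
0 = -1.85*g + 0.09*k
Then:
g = 0.02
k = 0.47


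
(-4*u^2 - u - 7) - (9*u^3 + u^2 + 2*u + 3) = -9*u^3 - 5*u^2 - 3*u - 10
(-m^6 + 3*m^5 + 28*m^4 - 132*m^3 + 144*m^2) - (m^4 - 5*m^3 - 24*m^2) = -m^6 + 3*m^5 + 27*m^4 - 127*m^3 + 168*m^2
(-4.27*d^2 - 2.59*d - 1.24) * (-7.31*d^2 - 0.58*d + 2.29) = 31.2137*d^4 + 21.4095*d^3 + 0.7883*d^2 - 5.2119*d - 2.8396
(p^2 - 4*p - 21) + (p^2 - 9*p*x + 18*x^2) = 2*p^2 - 9*p*x - 4*p + 18*x^2 - 21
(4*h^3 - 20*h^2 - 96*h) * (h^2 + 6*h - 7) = 4*h^5 + 4*h^4 - 244*h^3 - 436*h^2 + 672*h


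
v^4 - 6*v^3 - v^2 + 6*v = v*(v - 6)*(v - 1)*(v + 1)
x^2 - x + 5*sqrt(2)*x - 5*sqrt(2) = (x - 1)*(x + 5*sqrt(2))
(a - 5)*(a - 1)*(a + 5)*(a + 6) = a^4 + 5*a^3 - 31*a^2 - 125*a + 150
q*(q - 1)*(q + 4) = q^3 + 3*q^2 - 4*q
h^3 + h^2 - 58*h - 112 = (h - 8)*(h + 2)*(h + 7)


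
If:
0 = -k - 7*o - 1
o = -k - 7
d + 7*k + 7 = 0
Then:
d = 49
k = -8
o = 1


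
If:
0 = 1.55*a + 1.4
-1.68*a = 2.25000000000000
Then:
No Solution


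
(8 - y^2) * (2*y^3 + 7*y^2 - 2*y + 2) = -2*y^5 - 7*y^4 + 18*y^3 + 54*y^2 - 16*y + 16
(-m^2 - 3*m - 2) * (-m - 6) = m^3 + 9*m^2 + 20*m + 12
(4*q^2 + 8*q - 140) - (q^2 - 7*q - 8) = 3*q^2 + 15*q - 132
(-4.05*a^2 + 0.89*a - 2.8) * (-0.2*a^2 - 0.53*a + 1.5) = 0.81*a^4 + 1.9685*a^3 - 5.9867*a^2 + 2.819*a - 4.2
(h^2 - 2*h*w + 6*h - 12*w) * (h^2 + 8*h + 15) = h^4 - 2*h^3*w + 14*h^3 - 28*h^2*w + 63*h^2 - 126*h*w + 90*h - 180*w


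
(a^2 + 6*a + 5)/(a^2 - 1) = (a + 5)/(a - 1)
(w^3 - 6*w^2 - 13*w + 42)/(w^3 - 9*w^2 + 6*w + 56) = (w^2 + w - 6)/(w^2 - 2*w - 8)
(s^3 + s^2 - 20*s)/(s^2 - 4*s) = s + 5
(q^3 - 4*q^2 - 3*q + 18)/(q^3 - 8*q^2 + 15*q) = (q^2 - q - 6)/(q*(q - 5))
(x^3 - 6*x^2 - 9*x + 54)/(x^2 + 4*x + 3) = (x^2 - 9*x + 18)/(x + 1)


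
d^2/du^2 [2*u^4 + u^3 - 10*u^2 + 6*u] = 24*u^2 + 6*u - 20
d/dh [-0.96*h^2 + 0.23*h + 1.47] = 0.23 - 1.92*h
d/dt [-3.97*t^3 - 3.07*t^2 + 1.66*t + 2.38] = -11.91*t^2 - 6.14*t + 1.66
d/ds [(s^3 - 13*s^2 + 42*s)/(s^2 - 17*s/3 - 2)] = 3*(3*s^2 + 2*s - 7)/(9*s^2 + 6*s + 1)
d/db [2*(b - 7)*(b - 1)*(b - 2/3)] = 6*b^2 - 104*b/3 + 74/3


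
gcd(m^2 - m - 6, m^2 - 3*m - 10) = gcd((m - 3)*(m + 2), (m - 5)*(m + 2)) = m + 2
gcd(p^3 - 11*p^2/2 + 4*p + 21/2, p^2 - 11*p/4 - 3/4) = p - 3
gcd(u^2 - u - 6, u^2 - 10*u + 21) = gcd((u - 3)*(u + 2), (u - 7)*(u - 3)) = u - 3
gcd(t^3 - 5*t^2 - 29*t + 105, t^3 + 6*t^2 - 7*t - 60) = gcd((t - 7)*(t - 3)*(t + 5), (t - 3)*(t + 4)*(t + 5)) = t^2 + 2*t - 15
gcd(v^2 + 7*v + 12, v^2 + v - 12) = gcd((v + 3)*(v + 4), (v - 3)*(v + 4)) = v + 4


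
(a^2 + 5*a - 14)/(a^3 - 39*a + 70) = 1/(a - 5)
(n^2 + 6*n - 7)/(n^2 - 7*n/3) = 3*(n^2 + 6*n - 7)/(n*(3*n - 7))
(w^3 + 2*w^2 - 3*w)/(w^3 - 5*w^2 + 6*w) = (w^2 + 2*w - 3)/(w^2 - 5*w + 6)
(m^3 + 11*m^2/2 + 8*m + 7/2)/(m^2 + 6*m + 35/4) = 2*(m^2 + 2*m + 1)/(2*m + 5)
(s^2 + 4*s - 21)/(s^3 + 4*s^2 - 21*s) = 1/s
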